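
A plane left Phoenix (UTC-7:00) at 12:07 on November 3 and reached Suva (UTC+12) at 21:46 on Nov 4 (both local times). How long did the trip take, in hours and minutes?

Suva is 19:00 ahead of Phoenix.
Clock-face elapsed time (ignoring zones) is 33 hours 39 minutes.
Actual elapsed = 33 hours 39 minutes − 19:00 = 14 hours 39 minutes.

14 hours 39 minutes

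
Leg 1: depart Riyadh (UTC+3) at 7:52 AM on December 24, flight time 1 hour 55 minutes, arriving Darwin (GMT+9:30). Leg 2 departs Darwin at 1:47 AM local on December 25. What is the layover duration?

9 hours 30 minutes

Convert departure to UTC: 7:52 AM − 3:00 = 4:52 AM UTC on Dec 24.
Add 1 hour and 55 minutes flight time → 6:47 AM UTC.
Darwin is UTC+9:30, so local arrival = 6:47 AM + 9:30 = 4:17 PM on Dec 24.
Layover = 1:47 AM − 4:17 PM (+1 day) = 9 hours 30 minutes.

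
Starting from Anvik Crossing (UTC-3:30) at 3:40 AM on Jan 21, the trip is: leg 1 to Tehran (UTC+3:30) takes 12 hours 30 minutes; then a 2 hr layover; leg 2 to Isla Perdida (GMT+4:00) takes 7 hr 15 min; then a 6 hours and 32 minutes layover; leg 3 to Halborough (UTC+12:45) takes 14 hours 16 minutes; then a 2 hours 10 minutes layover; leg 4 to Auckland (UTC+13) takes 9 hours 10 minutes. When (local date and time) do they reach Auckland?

Convert departure to UTC: 3:40 AM + 3:30 = 7:10 AM UTC on Jan 21.
Add 12 hours 30 minutes leg 1 → 7:40 PM UTC.
Add 2 hours layover in Tehran → 9:40 PM UTC.
Add 7 hours 15 minutes leg 2 → 4:55 AM UTC (Jan 22).
Add 6 hours and 32 minutes layover in Isla Perdida → 11:27 AM UTC.
Add 14 hours 16 minutes leg 3 → 1:43 AM UTC (Jan 23).
Add 2 hours and 10 minutes layover in Halborough → 3:53 AM UTC.
Add 9 hours 10 minutes leg 4 → 1:03 PM UTC.
Auckland is UTC+13:00, so local arrival = 1:03 PM + 13:00 = 2:03 AM on Jan 24.

2:03 AM on January 24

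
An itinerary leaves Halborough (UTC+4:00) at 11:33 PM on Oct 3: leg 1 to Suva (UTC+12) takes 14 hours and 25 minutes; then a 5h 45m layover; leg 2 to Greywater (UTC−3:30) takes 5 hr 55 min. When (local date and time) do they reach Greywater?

6:08 PM on October 4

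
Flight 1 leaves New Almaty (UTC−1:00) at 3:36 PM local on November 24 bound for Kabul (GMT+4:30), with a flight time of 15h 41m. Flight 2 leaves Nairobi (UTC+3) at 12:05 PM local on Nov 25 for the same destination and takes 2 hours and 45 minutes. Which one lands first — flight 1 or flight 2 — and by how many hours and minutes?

Flight 1 in UTC: 3:36 PM + 1:00 = 4:36 PM on Nov 24.
+15 hours and 41 minutes → arrive 8:17 AM UTC on Nov 25.
Flight 2 in UTC: 12:05 PM − 3:00 = 9:05 AM on Nov 25.
+2 hours and 45 minutes → arrive 11:50 AM UTC on Nov 25.
Flight 1 lands earlier by 3 hours 33 minutes.

the first, by 3 hours 33 minutes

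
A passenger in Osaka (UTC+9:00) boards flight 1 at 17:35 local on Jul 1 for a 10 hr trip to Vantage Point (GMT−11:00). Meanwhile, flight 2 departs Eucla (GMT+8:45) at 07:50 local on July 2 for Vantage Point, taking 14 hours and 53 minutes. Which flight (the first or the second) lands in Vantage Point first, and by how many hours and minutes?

Flight 1 in UTC: 17:35 − 9:00 = 08:35 on Jul 1.
+10 hours → arrive 18:35 UTC on Jul 1.
Flight 2 in UTC: 07:50 − 8:45 = 23:05 on Jul 1.
+14 hours 53 minutes → arrive 13:58 UTC on Jul 2.
Flight 1 lands earlier by 19 hours 23 minutes.

the first, by 19 hours 23 minutes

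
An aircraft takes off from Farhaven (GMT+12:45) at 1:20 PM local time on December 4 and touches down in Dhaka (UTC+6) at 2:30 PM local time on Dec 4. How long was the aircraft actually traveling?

Departure in UTC: 1:20 PM − 12:45 = 12:35 AM on Dec 4.
Arrival in UTC: 2:30 PM − 6:00 = 8:30 AM on Dec 4.
Elapsed = 8:30 AM − 12:35 AM = 7 hours 55 minutes.

7 hours 55 minutes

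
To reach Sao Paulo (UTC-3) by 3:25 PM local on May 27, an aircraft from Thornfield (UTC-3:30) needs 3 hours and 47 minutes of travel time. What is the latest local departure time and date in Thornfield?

11:08 AM on May 27

Target arrival in UTC: 3:25 PM + 3:00 = 6:25 PM on May 27.
Subtract 3 hours 47 minutes → departure 2:38 PM UTC on May 27.
Thornfield is UTC−3:30: 2:38 PM − 3:30 = 11:08 AM on May 27.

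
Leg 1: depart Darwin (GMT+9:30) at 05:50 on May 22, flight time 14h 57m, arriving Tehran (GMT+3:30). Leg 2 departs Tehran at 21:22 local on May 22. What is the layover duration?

6 hours 35 minutes

Convert departure to UTC: 05:50 − 9:30 = 20:20 UTC on May 21.
Add 14 hours and 57 minutes flight time → 11:17 UTC (May 22).
Tehran is UTC+3:30, so local arrival = 11:17 + 3:30 = 14:47 on May 22.
Layover = 21:22 − 14:47 = 6 hours 35 minutes.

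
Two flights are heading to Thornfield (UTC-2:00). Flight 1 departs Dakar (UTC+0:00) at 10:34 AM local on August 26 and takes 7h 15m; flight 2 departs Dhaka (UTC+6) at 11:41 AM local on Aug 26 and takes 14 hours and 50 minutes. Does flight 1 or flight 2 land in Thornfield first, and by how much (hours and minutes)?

Flight 1 departs at 10:34 AM UTC (Aug 26).
+7 hours and 15 minutes → arrive 5:49 PM UTC on Aug 26.
Flight 2 in UTC: 11:41 AM − 6:00 = 5:41 AM on Aug 26.
+14 hours 50 minutes → arrive 8:31 PM UTC on Aug 26.
Flight 1 lands earlier by 2 hours 42 minutes.

the first, by 2 hours 42 minutes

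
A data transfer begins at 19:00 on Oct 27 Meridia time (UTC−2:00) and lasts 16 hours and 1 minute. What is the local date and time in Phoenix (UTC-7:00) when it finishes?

Convert start to UTC: 19:00 + 2:00 = 21:00 UTC on Oct 27.
Add 16 hours 1 minute duration → 13:01 UTC (Oct 28).
Phoenix is UTC−7:00, so local end time = 13:01 − 7:00 = 06:01 on Oct 28.

06:01 on October 28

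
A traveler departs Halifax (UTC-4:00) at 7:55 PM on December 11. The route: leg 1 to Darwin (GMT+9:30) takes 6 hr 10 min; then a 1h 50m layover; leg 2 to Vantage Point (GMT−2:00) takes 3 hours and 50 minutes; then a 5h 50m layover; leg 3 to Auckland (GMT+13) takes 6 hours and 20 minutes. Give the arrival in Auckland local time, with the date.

12:55 PM on December 13

Convert departure to UTC: 7:55 PM + 4:00 = 11:55 PM UTC on Dec 11.
Add 6 hours and 10 minutes leg 1 → 6:05 AM UTC (Dec 12).
Add 1 hour and 50 minutes layover in Darwin → 7:55 AM UTC.
Add 3 hours and 50 minutes leg 2 → 11:45 AM UTC.
Add 5 hours and 50 minutes layover in Vantage Point → 5:35 PM UTC.
Add 6 hours and 20 minutes leg 3 → 11:55 PM UTC.
Auckland is UTC+13:00, so local arrival = 11:55 PM + 13:00 = 12:55 PM on Dec 13.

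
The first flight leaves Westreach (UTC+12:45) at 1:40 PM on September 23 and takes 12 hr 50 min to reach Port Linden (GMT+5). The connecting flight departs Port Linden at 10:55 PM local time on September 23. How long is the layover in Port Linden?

4 hours 10 minutes

Convert departure to UTC: 1:40 PM − 12:45 = 12:55 AM UTC on Sep 23.
Add 12 hours and 50 minutes flight time → 1:45 PM UTC.
Port Linden is UTC+5:00, so local arrival = 1:45 PM + 5:00 = 6:45 PM on Sep 23.
Layover = 10:55 PM − 6:45 PM = 4 hours 10 minutes.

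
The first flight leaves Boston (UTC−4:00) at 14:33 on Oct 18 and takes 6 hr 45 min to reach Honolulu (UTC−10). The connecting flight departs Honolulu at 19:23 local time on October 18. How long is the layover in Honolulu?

4 hours 5 minutes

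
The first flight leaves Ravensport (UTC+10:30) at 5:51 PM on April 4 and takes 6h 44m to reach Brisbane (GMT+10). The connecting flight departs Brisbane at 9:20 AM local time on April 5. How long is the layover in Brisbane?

9 hours 15 minutes

Convert departure to UTC: 5:51 PM − 10:30 = 7:21 AM UTC on Apr 4.
Add 6 hours 44 minutes flight time → 2:05 PM UTC.
Brisbane is UTC+10:00, so local arrival = 2:05 PM + 10:00 = 12:05 AM on Apr 5.
Layover = 9:20 AM − 12:05 AM = 9 hours 15 minutes.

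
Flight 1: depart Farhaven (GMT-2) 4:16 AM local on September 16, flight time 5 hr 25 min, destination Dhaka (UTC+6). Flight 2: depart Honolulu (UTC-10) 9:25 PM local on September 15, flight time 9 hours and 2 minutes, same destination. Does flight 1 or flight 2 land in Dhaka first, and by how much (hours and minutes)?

the first, by 4 hours 46 minutes

Flight 1 in UTC: 4:16 AM + 2:00 = 6:16 AM on Sep 16.
+5 hours 25 minutes → arrive 11:41 AM UTC on Sep 16.
Flight 2 in UTC: 9:25 PM + 10:00 = 7:25 AM on Sep 16.
+9 hours 2 minutes → arrive 4:27 PM UTC on Sep 16.
Flight 1 lands earlier by 4 hours 46 minutes.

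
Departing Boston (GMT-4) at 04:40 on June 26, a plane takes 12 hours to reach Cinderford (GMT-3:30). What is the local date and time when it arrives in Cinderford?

17:10 on Jun 26

Convert departure to UTC: 04:40 + 4:00 = 08:40 UTC on Jun 26.
Add 12 hours travel time → 20:40 UTC.
Cinderford is UTC−3:30, so local arrival = 20:40 − 3:30 = 17:10 on Jun 26.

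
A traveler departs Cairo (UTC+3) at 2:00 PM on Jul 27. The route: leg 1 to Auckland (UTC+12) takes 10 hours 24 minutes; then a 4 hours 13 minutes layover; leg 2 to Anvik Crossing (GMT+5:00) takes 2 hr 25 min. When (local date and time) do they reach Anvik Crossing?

Convert departure to UTC: 2:00 PM − 3:00 = 11:00 AM UTC on Jul 27.
Add 10 hours 24 minutes leg 1 → 9:24 PM UTC.
Add 4 hours 13 minutes layover in Auckland → 1:37 AM UTC (Jul 28).
Add 2 hours and 25 minutes leg 2 → 4:02 AM UTC.
Anvik Crossing is UTC+5:00, so local arrival = 4:02 AM + 5:00 = 9:02 AM on Jul 28.

9:02 AM on July 28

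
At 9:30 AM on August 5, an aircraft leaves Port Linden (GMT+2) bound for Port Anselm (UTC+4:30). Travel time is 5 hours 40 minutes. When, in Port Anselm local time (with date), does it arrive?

Convert departure to UTC: 9:30 AM − 2:00 = 7:30 AM UTC on Aug 5.
Add 5 hours 40 minutes travel time → 1:10 PM UTC.
Port Anselm is UTC+4:30, so local arrival = 1:10 PM + 4:30 = 5:40 PM on Aug 5.

5:40 PM on August 5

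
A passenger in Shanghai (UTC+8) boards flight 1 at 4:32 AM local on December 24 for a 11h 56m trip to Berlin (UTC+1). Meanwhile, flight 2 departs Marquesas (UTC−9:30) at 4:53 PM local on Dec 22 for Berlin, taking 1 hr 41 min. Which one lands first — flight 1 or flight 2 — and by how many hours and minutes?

Flight 1 in UTC: 4:32 AM − 8:00 = 8:32 PM on Dec 23.
+11 hours and 56 minutes → arrive 8:28 AM UTC on Dec 24.
Flight 2 in UTC: 4:53 PM + 9:30 = 2:23 AM on Dec 23.
+1 hour 41 minutes → arrive 4:04 AM UTC on Dec 23.
Flight 2 lands earlier by 28 hours 24 minutes.

the second, by 28 hours 24 minutes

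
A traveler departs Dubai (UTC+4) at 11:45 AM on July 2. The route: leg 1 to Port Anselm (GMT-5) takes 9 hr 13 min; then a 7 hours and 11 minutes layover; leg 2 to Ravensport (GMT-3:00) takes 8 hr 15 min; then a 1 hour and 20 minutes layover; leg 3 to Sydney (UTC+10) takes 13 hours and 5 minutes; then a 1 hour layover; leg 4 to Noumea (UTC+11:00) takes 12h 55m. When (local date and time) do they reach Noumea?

Convert departure to UTC: 11:45 AM − 4:00 = 7:45 AM UTC on Jul 2.
Add 9 hours 13 minutes leg 1 → 4:58 PM UTC.
Add 7 hours 11 minutes layover in Port Anselm → 12:09 AM UTC (Jul 3).
Add 8 hours and 15 minutes leg 2 → 8:24 AM UTC.
Add 1 hour and 20 minutes layover in Ravensport → 9:44 AM UTC.
Add 13 hours and 5 minutes leg 3 → 10:49 PM UTC.
Add 1 hour layover in Sydney → 11:49 PM UTC.
Add 12 hours 55 minutes leg 4 → 12:44 PM UTC (Jul 4).
Noumea is UTC+11:00, so local arrival = 12:44 PM + 11:00 = 11:44 PM on Jul 4.

11:44 PM on Jul 4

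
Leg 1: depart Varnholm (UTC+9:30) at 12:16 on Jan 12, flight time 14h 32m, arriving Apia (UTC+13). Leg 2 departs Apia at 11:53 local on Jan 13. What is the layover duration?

5 hours 35 minutes

Convert departure to UTC: 12:16 − 9:30 = 02:46 UTC on Jan 12.
Add 14 hours 32 minutes flight time → 17:18 UTC.
Apia is UTC+13:00, so local arrival = 17:18 + 13:00 = 06:18 on Jan 13.
Layover = 11:53 − 06:18 = 5 hours 35 minutes.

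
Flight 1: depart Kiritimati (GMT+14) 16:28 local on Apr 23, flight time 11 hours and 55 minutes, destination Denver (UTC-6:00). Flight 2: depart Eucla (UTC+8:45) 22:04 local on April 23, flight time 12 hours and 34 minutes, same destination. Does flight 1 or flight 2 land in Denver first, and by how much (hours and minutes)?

the first, by 11 hours 30 minutes

Flight 1 in UTC: 16:28 − 14:00 = 02:28 on Apr 23.
+11 hours and 55 minutes → arrive 14:23 UTC on Apr 23.
Flight 2 in UTC: 22:04 − 8:45 = 13:19 on Apr 23.
+12 hours and 34 minutes → arrive 01:53 UTC on Apr 24.
Flight 1 lands earlier by 11 hours 30 minutes.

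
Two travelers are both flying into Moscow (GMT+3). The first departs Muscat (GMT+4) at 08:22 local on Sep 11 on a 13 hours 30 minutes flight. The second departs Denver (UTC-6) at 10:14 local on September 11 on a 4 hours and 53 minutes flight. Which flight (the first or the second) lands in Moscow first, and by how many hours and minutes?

Flight 1 in UTC: 08:22 − 4:00 = 04:22 on Sep 11.
+13 hours 30 minutes → arrive 17:52 UTC on Sep 11.
Flight 2 in UTC: 10:14 + 6:00 = 16:14 on Sep 11.
+4 hours and 53 minutes → arrive 21:07 UTC on Sep 11.
Flight 1 lands earlier by 3 hours 15 minutes.

the first, by 3 hours 15 minutes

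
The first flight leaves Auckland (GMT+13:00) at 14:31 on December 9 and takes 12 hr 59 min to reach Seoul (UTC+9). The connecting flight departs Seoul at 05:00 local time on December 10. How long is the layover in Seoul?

5 hours 30 minutes

Convert departure to UTC: 14:31 − 13:00 = 01:31 UTC on Dec 9.
Add 12 hours 59 minutes flight time → 14:30 UTC.
Seoul is UTC+9:00, so local arrival = 14:30 + 9:00 = 23:30 on Dec 9.
Layover = 05:00 − 23:30 (+1 day) = 5 hours 30 minutes.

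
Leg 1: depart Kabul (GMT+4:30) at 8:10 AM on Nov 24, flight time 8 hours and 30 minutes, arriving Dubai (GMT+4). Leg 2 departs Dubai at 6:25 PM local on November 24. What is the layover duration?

2 hours 15 minutes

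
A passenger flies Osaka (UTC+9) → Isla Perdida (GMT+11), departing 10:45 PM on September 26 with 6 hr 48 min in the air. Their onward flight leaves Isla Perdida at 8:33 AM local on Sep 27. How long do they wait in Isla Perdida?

1 hour

Convert departure to UTC: 10:45 PM − 9:00 = 1:45 PM UTC on Sep 26.
Add 6 hours 48 minutes flight time → 8:33 PM UTC.
Isla Perdida is UTC+11:00, so local arrival = 8:33 PM + 11:00 = 7:33 AM on Sep 27.
Layover = 8:33 AM − 7:33 AM = 1 hour.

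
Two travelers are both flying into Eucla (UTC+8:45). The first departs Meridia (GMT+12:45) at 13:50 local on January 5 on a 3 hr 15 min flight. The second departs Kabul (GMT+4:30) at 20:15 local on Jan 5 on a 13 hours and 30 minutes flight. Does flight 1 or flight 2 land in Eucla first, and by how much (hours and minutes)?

Flight 1 in UTC: 13:50 − 12:45 = 01:05 on Jan 5.
+3 hours 15 minutes → arrive 04:20 UTC on Jan 5.
Flight 2 in UTC: 20:15 − 4:30 = 15:45 on Jan 5.
+13 hours and 30 minutes → arrive 05:15 UTC on Jan 6.
Flight 1 lands earlier by 24 hours 55 minutes.

the first, by 24 hours 55 minutes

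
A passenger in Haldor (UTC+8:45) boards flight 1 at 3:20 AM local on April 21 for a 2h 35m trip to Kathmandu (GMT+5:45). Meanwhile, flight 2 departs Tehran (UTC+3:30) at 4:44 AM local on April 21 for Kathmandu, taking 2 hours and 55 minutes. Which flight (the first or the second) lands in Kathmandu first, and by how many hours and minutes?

the first, by 6 hours 59 minutes

Flight 1 in UTC: 3:20 AM − 8:45 = 6:35 PM on Apr 20.
+2 hours and 35 minutes → arrive 9:10 PM UTC on Apr 20.
Flight 2 in UTC: 4:44 AM − 3:30 = 1:14 AM on Apr 21.
+2 hours and 55 minutes → arrive 4:09 AM UTC on Apr 21.
Flight 1 lands earlier by 6 hours 59 minutes.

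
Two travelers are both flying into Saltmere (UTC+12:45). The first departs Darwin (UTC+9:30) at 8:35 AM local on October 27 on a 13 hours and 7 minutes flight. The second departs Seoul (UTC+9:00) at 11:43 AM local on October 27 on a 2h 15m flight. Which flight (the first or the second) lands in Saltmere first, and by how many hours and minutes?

Flight 1 in UTC: 8:35 AM − 9:30 = 11:05 PM on Oct 26.
+13 hours 7 minutes → arrive 12:12 PM UTC on Oct 27.
Flight 2 in UTC: 11:43 AM − 9:00 = 2:43 AM on Oct 27.
+2 hours 15 minutes → arrive 4:58 AM UTC on Oct 27.
Flight 2 lands earlier by 7 hours 14 minutes.

the second, by 7 hours 14 minutes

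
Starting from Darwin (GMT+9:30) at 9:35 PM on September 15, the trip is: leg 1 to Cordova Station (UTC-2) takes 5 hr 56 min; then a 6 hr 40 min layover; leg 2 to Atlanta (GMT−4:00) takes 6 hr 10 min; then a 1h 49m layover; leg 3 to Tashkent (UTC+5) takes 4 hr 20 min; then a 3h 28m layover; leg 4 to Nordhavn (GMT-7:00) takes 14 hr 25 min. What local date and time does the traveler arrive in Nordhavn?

11:53 PM on Sep 16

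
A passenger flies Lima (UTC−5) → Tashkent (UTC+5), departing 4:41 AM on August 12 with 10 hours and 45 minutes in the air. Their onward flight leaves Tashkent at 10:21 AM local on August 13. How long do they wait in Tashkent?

8 hours 55 minutes

Convert departure to UTC: 4:41 AM + 5:00 = 9:41 AM UTC on Aug 12.
Add 10 hours 45 minutes flight time → 8:26 PM UTC.
Tashkent is UTC+5:00, so local arrival = 8:26 PM + 5:00 = 1:26 AM on Aug 13.
Layover = 10:21 AM − 1:26 AM = 8 hours 55 minutes.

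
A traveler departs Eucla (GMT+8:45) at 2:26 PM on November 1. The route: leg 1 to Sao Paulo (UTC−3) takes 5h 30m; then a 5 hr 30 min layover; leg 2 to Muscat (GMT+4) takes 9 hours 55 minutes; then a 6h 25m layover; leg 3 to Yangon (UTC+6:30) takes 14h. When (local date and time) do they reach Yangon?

5:31 AM on Nov 3

Convert departure to UTC: 2:26 PM − 8:45 = 5:41 AM UTC on Nov 1.
Add 5 hours and 30 minutes leg 1 → 11:11 AM UTC.
Add 5 hours and 30 minutes layover in Sao Paulo → 4:41 PM UTC.
Add 9 hours and 55 minutes leg 2 → 2:36 AM UTC (Nov 2).
Add 6 hours and 25 minutes layover in Muscat → 9:01 AM UTC.
Add 14 hours leg 3 → 11:01 PM UTC.
Yangon is UTC+6:30, so local arrival = 11:01 PM + 6:30 = 5:31 AM on Nov 3.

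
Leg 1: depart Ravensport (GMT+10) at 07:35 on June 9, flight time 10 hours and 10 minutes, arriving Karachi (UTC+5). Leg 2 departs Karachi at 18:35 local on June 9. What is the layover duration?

Convert departure to UTC: 07:35 − 10:00 = 21:35 UTC on Jun 8.
Add 10 hours 10 minutes flight time → 07:45 UTC (Jun 9).
Karachi is UTC+5:00, so local arrival = 07:45 + 5:00 = 12:45 on Jun 9.
Layover = 18:35 − 12:45 = 5 hours 50 minutes.

5 hours 50 minutes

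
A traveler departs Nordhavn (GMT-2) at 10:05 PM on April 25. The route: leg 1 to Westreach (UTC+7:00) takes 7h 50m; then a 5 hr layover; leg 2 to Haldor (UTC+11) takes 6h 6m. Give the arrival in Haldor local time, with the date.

6:01 AM on Apr 27

Convert departure to UTC: 10:05 PM + 2:00 = 12:05 AM UTC on Apr 26.
Add 7 hours and 50 minutes leg 1 → 7:55 AM UTC.
Add 5 hours layover in Westreach → 12:55 PM UTC.
Add 6 hours 6 minutes leg 2 → 7:01 PM UTC.
Haldor is UTC+11:00, so local arrival = 7:01 PM + 11:00 = 6:01 AM on Apr 27.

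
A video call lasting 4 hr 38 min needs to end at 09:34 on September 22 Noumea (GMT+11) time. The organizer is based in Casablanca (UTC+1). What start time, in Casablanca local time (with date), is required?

Target end time in UTC: 09:34 − 11:00 = 22:34 on Sep 21.
Subtract 4 hours and 38 minutes → start 17:56 UTC on Sep 21.
Casablanca is UTC+1:00: 17:56 + 1:00 = 18:56 on Sep 21.

18:56 on September 21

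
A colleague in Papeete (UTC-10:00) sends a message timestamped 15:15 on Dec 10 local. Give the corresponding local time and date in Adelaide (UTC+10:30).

Adelaide is 20:30 ahead of Papeete.
Shift by the zone difference: 15:15 + 20:30 = 11:45 on Dec 11 in Adelaide.

11:45 on December 11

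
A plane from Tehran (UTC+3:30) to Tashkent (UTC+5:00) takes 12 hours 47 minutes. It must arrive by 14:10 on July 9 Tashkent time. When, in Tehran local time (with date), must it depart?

23:53 on July 8

Target arrival in UTC: 14:10 − 5:00 = 09:10 on Jul 9.
Subtract 12 hours 47 minutes → departure 20:23 UTC on Jul 8.
Tehran is UTC+3:30: 20:23 + 3:30 = 23:53 on Jul 8.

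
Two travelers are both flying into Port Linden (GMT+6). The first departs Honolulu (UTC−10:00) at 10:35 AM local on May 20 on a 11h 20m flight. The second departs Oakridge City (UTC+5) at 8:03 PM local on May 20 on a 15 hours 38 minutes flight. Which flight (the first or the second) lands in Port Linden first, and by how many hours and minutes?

Flight 1 in UTC: 10:35 AM + 10:00 = 8:35 PM on May 20.
+11 hours and 20 minutes → arrive 7:55 AM UTC on May 21.
Flight 2 in UTC: 8:03 PM − 5:00 = 3:03 PM on May 20.
+15 hours and 38 minutes → arrive 6:41 AM UTC on May 21.
Flight 2 lands earlier by 1 hour 14 minutes.

the second, by 1 hour 14 minutes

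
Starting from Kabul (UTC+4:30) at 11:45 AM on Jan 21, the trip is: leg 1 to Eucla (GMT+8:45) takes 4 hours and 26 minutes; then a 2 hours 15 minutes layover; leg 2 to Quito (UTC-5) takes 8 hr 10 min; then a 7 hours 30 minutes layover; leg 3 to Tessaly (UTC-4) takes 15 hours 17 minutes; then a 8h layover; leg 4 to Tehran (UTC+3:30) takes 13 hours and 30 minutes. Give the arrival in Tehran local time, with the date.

9:53 PM on January 23

Convert departure to UTC: 11:45 AM − 4:30 = 7:15 AM UTC on Jan 21.
Add 4 hours and 26 minutes leg 1 → 11:41 AM UTC.
Add 2 hours 15 minutes layover in Eucla → 1:56 PM UTC.
Add 8 hours 10 minutes leg 2 → 10:06 PM UTC.
Add 7 hours 30 minutes layover in Quito → 5:36 AM UTC (Jan 22).
Add 15 hours and 17 minutes leg 3 → 8:53 PM UTC.
Add 8 hours layover in Tessaly → 4:53 AM UTC (Jan 23).
Add 13 hours 30 minutes leg 4 → 6:23 PM UTC.
Tehran is UTC+3:30, so local arrival = 6:23 PM + 3:30 = 9:53 PM on Jan 23.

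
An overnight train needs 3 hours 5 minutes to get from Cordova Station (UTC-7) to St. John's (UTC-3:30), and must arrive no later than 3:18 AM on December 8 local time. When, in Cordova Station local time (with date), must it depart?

8:43 PM on December 7

Target arrival in UTC: 3:18 AM + 3:30 = 6:48 AM on Dec 8.
Subtract 3 hours and 5 minutes → departure 3:43 AM UTC on Dec 8.
Cordova Station is UTC−7:00: 3:43 AM − 7:00 = 8:43 PM on Dec 7.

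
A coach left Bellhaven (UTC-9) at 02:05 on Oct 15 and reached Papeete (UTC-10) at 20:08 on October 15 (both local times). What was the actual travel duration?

19 hours 3 minutes

Papeete is 1:00 behind Bellhaven.
Clock-face elapsed time (ignoring zones) is 18 hours 3 minutes.
Actual elapsed = 18 hours 3 minutes + 1:00 = 19 hours 3 minutes.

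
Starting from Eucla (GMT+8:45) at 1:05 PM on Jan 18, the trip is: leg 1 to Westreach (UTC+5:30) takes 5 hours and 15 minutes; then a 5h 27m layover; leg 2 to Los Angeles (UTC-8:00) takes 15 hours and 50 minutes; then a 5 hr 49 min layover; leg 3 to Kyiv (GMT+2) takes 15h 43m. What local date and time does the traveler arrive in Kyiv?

Convert departure to UTC: 1:05 PM − 8:45 = 4:20 AM UTC on Jan 18.
Add 5 hours 15 minutes leg 1 → 9:35 AM UTC.
Add 5 hours 27 minutes layover in Westreach → 3:02 PM UTC.
Add 15 hours 50 minutes leg 2 → 6:52 AM UTC (Jan 19).
Add 5 hours and 49 minutes layover in Los Angeles → 12:41 PM UTC.
Add 15 hours 43 minutes leg 3 → 4:24 AM UTC (Jan 20).
Kyiv is UTC+2:00, so local arrival = 4:24 AM + 2:00 = 6:24 AM on Jan 20.

6:24 AM on January 20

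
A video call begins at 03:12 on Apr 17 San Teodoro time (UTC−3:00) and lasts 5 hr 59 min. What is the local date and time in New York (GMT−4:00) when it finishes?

08:11 on April 17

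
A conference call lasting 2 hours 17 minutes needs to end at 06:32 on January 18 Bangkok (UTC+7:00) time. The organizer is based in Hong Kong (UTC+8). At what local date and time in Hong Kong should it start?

05:15 on Jan 18

Target end time in UTC: 06:32 − 7:00 = 23:32 on Jan 17.
Subtract 2 hours 17 minutes → start 21:15 UTC on Jan 17.
Hong Kong is UTC+8:00: 21:15 + 8:00 = 05:15 on Jan 18.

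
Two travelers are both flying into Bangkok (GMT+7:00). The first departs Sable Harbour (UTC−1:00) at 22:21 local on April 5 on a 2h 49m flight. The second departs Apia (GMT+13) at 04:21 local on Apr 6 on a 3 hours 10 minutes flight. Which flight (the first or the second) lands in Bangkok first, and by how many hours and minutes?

the second, by 7 hours 39 minutes

Flight 1 in UTC: 22:21 + 1:00 = 23:21 on Apr 5.
+2 hours 49 minutes → arrive 02:10 UTC on Apr 6.
Flight 2 in UTC: 04:21 − 13:00 = 15:21 on Apr 5.
+3 hours and 10 minutes → arrive 18:31 UTC on Apr 5.
Flight 2 lands earlier by 7 hours 39 minutes.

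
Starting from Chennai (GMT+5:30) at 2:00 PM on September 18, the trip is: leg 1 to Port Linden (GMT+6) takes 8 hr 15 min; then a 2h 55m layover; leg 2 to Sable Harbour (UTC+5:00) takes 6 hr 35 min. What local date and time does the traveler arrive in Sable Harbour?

Convert departure to UTC: 2:00 PM − 5:30 = 8:30 AM UTC on Sep 18.
Add 8 hours 15 minutes leg 1 → 4:45 PM UTC.
Add 2 hours 55 minutes layover in Port Linden → 7:40 PM UTC.
Add 6 hours 35 minutes leg 2 → 2:15 AM UTC (Sep 19).
Sable Harbour is UTC+5:00, so local arrival = 2:15 AM + 5:00 = 7:15 AM on Sep 19.

7:15 AM on September 19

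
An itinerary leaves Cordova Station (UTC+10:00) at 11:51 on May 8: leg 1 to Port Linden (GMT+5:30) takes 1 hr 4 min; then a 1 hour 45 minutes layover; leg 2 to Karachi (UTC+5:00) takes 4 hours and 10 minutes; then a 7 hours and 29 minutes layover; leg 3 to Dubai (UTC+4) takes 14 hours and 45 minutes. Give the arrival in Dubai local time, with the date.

11:04 on May 9

Convert departure to UTC: 11:51 − 10:00 = 01:51 UTC on May 8.
Add 1 hour and 4 minutes leg 1 → 02:55 UTC.
Add 1 hour and 45 minutes layover in Port Linden → 04:40 UTC.
Add 4 hours 10 minutes leg 2 → 08:50 UTC.
Add 7 hours and 29 minutes layover in Karachi → 16:19 UTC.
Add 14 hours 45 minutes leg 3 → 07:04 UTC (May 9).
Dubai is UTC+4:00, so local arrival = 07:04 + 4:00 = 11:04 on May 9.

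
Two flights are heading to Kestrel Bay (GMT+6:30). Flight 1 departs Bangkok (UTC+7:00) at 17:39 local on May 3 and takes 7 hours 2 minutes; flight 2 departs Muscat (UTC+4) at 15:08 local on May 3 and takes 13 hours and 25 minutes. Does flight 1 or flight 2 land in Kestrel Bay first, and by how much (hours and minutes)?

the first, by 6 hours 52 minutes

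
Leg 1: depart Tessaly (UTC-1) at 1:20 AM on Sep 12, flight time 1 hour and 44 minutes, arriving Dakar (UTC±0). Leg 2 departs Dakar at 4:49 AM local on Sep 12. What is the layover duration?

45 minutes

Convert departure to UTC: 1:20 AM + 1:00 = 2:20 AM UTC on Sep 12.
Add 1 hour 44 minutes flight time → 4:04 AM UTC.
Dakar is UTC+0, so local arrival is the same: 4:04 AM on Sep 12.
Layover = 4:49 AM − 4:04 AM = 45 minutes.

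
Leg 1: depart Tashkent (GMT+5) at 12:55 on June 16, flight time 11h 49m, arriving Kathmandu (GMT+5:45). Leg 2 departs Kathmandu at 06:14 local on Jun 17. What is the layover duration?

Convert departure to UTC: 12:55 − 5:00 = 07:55 UTC on Jun 16.
Add 11 hours and 49 minutes flight time → 19:44 UTC.
Kathmandu is UTC+5:45, so local arrival = 19:44 + 5:45 = 01:29 on Jun 17.
Layover = 06:14 − 01:29 = 4 hours 45 minutes.

4 hours 45 minutes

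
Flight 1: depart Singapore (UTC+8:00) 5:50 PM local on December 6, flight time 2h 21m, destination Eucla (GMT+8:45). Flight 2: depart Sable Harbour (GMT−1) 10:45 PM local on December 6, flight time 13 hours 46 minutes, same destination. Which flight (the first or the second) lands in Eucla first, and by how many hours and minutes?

the first, by 25 hours 20 minutes

Flight 1 in UTC: 5:50 PM − 8:00 = 9:50 AM on Dec 6.
+2 hours and 21 minutes → arrive 12:11 PM UTC on Dec 6.
Flight 2 in UTC: 10:45 PM + 1:00 = 11:45 PM on Dec 6.
+13 hours 46 minutes → arrive 1:31 PM UTC on Dec 7.
Flight 1 lands earlier by 25 hours 20 minutes.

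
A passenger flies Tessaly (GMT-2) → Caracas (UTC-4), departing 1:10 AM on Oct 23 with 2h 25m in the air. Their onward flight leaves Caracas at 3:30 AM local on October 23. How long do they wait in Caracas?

Convert departure to UTC: 1:10 AM + 2:00 = 3:10 AM UTC on Oct 23.
Add 2 hours 25 minutes flight time → 5:35 AM UTC.
Caracas is UTC−4:00, so local arrival = 5:35 AM − 4:00 = 1:35 AM on Oct 23.
Layover = 3:30 AM − 1:35 AM = 1 hour 55 minutes.

1 hour 55 minutes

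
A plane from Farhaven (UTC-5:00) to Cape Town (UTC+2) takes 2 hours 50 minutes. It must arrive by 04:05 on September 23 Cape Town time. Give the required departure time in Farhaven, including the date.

18:15 on September 22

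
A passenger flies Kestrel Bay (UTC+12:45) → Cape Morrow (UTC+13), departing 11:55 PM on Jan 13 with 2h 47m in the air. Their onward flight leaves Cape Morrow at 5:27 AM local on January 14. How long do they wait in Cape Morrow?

Convert departure to UTC: 11:55 PM − 12:45 = 11:10 AM UTC on Jan 13.
Add 2 hours 47 minutes flight time → 1:57 PM UTC.
Cape Morrow is UTC+13:00, so local arrival = 1:57 PM + 13:00 = 2:57 AM on Jan 14.
Layover = 5:27 AM − 2:57 AM = 2 hours 30 minutes.

2 hours 30 minutes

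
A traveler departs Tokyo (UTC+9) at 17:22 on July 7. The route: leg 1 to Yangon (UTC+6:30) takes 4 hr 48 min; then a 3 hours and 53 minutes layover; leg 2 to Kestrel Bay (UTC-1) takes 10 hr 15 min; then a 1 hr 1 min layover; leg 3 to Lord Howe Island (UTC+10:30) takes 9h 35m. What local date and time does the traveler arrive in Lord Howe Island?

Convert departure to UTC: 17:22 − 9:00 = 08:22 UTC on Jul 7.
Add 4 hours 48 minutes leg 1 → 13:10 UTC.
Add 3 hours and 53 minutes layover in Yangon → 17:03 UTC.
Add 10 hours 15 minutes leg 2 → 03:18 UTC (Jul 8).
Add 1 hour and 1 minute layover in Kestrel Bay → 04:19 UTC.
Add 9 hours and 35 minutes leg 3 → 13:54 UTC.
Lord Howe Island is UTC+10:30, so local arrival = 13:54 + 10:30 = 00:24 on Jul 9.

00:24 on Jul 9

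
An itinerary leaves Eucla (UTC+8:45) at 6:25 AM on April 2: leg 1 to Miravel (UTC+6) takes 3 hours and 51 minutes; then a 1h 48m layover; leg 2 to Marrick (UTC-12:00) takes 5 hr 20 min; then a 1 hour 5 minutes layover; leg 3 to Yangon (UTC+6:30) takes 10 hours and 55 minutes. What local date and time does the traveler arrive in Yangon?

Convert departure to UTC: 6:25 AM − 8:45 = 9:40 PM UTC on Apr 1.
Add 3 hours and 51 minutes leg 1 → 1:31 AM UTC (Apr 2).
Add 1 hour and 48 minutes layover in Miravel → 3:19 AM UTC.
Add 5 hours 20 minutes leg 2 → 8:39 AM UTC.
Add 1 hour 5 minutes layover in Marrick → 9:44 AM UTC.
Add 10 hours 55 minutes leg 3 → 8:39 PM UTC.
Yangon is UTC+6:30, so local arrival = 8:39 PM + 6:30 = 3:09 AM on Apr 3.

3:09 AM on Apr 3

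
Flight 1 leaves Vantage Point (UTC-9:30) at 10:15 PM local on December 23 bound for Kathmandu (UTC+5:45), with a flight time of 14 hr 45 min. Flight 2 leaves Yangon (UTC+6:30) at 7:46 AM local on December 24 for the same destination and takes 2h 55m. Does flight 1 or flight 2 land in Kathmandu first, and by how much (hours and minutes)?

the second, by 18 hours 19 minutes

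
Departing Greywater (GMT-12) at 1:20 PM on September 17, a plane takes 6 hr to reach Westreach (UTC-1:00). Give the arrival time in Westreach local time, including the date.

Westreach is 11:00 ahead of Greywater.
After 6 hours it is 7:20 PM in Greywater.
Shift by the zone difference: 7:20 PM + 11:00 = 6:20 AM on Sep 18 in Westreach.

6:20 AM on September 18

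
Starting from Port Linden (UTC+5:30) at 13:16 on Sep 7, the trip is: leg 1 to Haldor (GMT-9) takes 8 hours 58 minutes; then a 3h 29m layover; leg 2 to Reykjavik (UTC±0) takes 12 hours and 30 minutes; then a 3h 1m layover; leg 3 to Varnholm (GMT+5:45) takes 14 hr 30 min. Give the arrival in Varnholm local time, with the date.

Convert departure to UTC: 13:16 − 5:30 = 07:46 UTC on Sep 7.
Add 8 hours 58 minutes leg 1 → 16:44 UTC.
Add 3 hours 29 minutes layover in Haldor → 20:13 UTC.
Add 12 hours 30 minutes leg 2 → 08:43 UTC (Sep 8).
Add 3 hours and 1 minute layover in Reykjavik → 11:44 UTC.
Add 14 hours 30 minutes leg 3 → 02:14 UTC (Sep 9).
Varnholm is UTC+5:45, so local arrival = 02:14 + 5:45 = 07:59 on Sep 9.

07:59 on September 9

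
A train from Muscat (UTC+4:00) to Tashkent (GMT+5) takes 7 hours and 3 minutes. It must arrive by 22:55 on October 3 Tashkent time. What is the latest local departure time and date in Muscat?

Target arrival in UTC: 22:55 − 5:00 = 17:55 on Oct 3.
Subtract 7 hours and 3 minutes → departure 10:52 UTC on Oct 3.
Muscat is UTC+4:00: 10:52 + 4:00 = 14:52 on Oct 3.

14:52 on October 3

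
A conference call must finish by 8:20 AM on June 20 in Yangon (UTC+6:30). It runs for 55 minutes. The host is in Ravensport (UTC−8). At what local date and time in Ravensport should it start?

Target end time in UTC: 8:20 AM − 6:30 = 1:50 AM on Jun 20.
Subtract 55 minutes → start 12:55 AM UTC on Jun 20.
Ravensport is UTC−8:00: 12:55 AM − 8:00 = 4:55 PM on Jun 19.

4:55 PM on June 19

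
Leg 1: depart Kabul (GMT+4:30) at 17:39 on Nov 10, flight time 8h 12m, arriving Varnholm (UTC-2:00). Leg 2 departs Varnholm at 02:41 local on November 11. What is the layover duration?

Convert departure to UTC: 17:39 − 4:30 = 13:09 UTC on Nov 10.
Add 8 hours 12 minutes flight time → 21:21 UTC.
Varnholm is UTC−2:00, so local arrival = 21:21 − 2:00 = 19:21 on Nov 10.
Layover = 02:41 − 19:21 (+1 day) = 7 hours 20 minutes.

7 hours 20 minutes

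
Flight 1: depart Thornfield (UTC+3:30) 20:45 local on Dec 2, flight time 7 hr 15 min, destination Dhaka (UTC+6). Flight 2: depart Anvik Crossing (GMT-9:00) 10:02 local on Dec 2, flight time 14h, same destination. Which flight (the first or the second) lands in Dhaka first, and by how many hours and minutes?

the first, by 8 hours 32 minutes

Flight 1 in UTC: 20:45 − 3:30 = 17:15 on Dec 2.
+7 hours 15 minutes → arrive 00:30 UTC on Dec 3.
Flight 2 in UTC: 10:02 + 9:00 = 19:02 on Dec 2.
+14 hours → arrive 09:02 UTC on Dec 3.
Flight 1 lands earlier by 8 hours 32 minutes.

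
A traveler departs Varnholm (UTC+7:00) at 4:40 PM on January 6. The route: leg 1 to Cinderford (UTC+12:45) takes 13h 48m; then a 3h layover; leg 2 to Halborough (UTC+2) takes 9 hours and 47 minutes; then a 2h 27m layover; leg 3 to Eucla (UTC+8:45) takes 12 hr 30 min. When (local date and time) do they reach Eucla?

11:57 AM on January 8

Convert departure to UTC: 4:40 PM − 7:00 = 9:40 AM UTC on Jan 6.
Add 13 hours 48 minutes leg 1 → 11:28 PM UTC.
Add 3 hours layover in Cinderford → 2:28 AM UTC (Jan 7).
Add 9 hours and 47 minutes leg 2 → 12:15 PM UTC.
Add 2 hours 27 minutes layover in Halborough → 2:42 PM UTC.
Add 12 hours and 30 minutes leg 3 → 3:12 AM UTC (Jan 8).
Eucla is UTC+8:45, so local arrival = 3:12 AM + 8:45 = 11:57 AM on Jan 8.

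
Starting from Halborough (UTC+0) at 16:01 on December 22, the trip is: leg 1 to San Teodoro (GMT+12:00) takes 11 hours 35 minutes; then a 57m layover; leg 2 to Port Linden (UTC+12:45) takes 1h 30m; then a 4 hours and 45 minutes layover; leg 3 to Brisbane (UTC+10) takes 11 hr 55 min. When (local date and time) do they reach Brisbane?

08:43 on December 24

Halborough is at UTC+0, so departure is already 16:01 UTC on Dec 22.
Add 11 hours and 35 minutes leg 1 → 03:36 UTC (Dec 23).
Add 57 minutes layover in San Teodoro → 04:33 UTC.
Add 1 hour 30 minutes leg 2 → 06:03 UTC.
Add 4 hours 45 minutes layover in Port Linden → 10:48 UTC.
Add 11 hours and 55 minutes leg 3 → 22:43 UTC.
Brisbane is UTC+10:00, so local arrival = 22:43 + 10:00 = 08:43 on Dec 24.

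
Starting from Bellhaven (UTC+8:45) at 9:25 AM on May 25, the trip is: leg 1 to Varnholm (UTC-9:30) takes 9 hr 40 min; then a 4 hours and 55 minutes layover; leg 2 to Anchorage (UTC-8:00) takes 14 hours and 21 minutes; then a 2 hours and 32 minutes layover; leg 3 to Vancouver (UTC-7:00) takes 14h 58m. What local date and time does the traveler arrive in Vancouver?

4:06 PM on May 26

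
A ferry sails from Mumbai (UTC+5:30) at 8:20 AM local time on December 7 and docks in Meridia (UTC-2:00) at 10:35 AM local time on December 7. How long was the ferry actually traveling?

9 hours 45 minutes

Departure in UTC: 8:20 AM − 5:30 = 2:50 AM on Dec 7.
Arrival in UTC: 10:35 AM + 2:00 = 12:35 PM on Dec 7.
Elapsed = 12:35 PM − 2:50 AM = 9 hours 45 minutes.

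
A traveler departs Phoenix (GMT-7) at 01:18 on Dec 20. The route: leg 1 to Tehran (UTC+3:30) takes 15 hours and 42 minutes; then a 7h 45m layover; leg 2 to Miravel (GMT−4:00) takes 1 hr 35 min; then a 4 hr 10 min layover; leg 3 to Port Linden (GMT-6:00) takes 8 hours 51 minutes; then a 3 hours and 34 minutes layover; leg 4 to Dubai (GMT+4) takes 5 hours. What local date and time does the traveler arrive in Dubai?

Convert departure to UTC: 01:18 + 7:00 = 08:18 UTC on Dec 20.
Add 15 hours and 42 minutes leg 1 → 00:00 UTC (Dec 21).
Add 7 hours 45 minutes layover in Tehran → 07:45 UTC.
Add 1 hour 35 minutes leg 2 → 09:20 UTC.
Add 4 hours and 10 minutes layover in Miravel → 13:30 UTC.
Add 8 hours 51 minutes leg 3 → 22:21 UTC.
Add 3 hours and 34 minutes layover in Port Linden → 01:55 UTC (Dec 22).
Add 5 hours leg 4 → 06:55 UTC.
Dubai is UTC+4:00, so local arrival = 06:55 + 4:00 = 10:55 on Dec 22.

10:55 on Dec 22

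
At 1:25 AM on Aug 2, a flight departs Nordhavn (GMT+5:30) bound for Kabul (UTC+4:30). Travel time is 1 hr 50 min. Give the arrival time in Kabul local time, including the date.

Convert departure to UTC: 1:25 AM − 5:30 = 7:55 PM UTC on Aug 1.
Add 1 hour 50 minutes travel time → 9:45 PM UTC.
Kabul is UTC+4:30, so local arrival = 9:45 PM + 4:30 = 2:15 AM on Aug 2.

2:15 AM on August 2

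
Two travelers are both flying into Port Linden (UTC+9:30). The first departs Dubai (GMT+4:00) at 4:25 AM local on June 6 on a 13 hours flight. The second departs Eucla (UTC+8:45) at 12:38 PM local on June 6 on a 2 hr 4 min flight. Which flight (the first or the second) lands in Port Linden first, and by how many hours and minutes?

the second, by 7 hours 28 minutes

Flight 1 in UTC: 4:25 AM − 4:00 = 12:25 AM on Jun 6.
+13 hours → arrive 1:25 PM UTC on Jun 6.
Flight 2 in UTC: 12:38 PM − 8:45 = 3:53 AM on Jun 6.
+2 hours 4 minutes → arrive 5:57 AM UTC on Jun 6.
Flight 2 lands earlier by 7 hours 28 minutes.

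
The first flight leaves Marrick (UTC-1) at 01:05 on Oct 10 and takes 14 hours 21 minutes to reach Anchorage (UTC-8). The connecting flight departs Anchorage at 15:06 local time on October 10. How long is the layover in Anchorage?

Convert departure to UTC: 01:05 + 1:00 = 02:05 UTC on Oct 10.
Add 14 hours 21 minutes flight time → 16:26 UTC.
Anchorage is UTC−8:00, so local arrival = 16:26 − 8:00 = 08:26 on Oct 10.
Layover = 15:06 − 08:26 = 6 hours 40 minutes.

6 hours 40 minutes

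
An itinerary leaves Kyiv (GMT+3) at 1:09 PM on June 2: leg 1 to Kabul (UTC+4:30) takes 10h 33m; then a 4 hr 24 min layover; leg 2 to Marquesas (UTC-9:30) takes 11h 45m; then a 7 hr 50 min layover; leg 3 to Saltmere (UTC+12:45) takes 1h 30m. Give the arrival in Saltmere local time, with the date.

10:56 AM on Jun 4

Convert departure to UTC: 1:09 PM − 3:00 = 10:09 AM UTC on Jun 2.
Add 10 hours 33 minutes leg 1 → 8:42 PM UTC.
Add 4 hours and 24 minutes layover in Kabul → 1:06 AM UTC (Jun 3).
Add 11 hours and 45 minutes leg 2 → 12:51 PM UTC.
Add 7 hours and 50 minutes layover in Marquesas → 8:41 PM UTC.
Add 1 hour 30 minutes leg 3 → 10:11 PM UTC.
Saltmere is UTC+12:45, so local arrival = 10:11 PM + 12:45 = 10:56 AM on Jun 4.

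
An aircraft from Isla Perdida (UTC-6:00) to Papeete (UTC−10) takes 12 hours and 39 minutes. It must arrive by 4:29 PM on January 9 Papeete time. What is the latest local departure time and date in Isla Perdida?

7:50 AM on Jan 9

Target arrival in UTC: 4:29 PM + 10:00 = 2:29 AM on Jan 10.
Subtract 12 hours and 39 minutes → departure 1:50 PM UTC on Jan 9.
Isla Perdida is UTC−6:00: 1:50 PM − 6:00 = 7:50 AM on Jan 9.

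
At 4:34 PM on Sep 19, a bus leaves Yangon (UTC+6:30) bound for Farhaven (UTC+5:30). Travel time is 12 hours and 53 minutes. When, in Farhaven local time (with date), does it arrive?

4:27 AM on Sep 20

Convert departure to UTC: 4:34 PM − 6:30 = 10:04 AM UTC on Sep 19.
Add 12 hours 53 minutes travel time → 10:57 PM UTC.
Farhaven is UTC+5:30, so local arrival = 10:57 PM + 5:30 = 4:27 AM on Sep 20.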